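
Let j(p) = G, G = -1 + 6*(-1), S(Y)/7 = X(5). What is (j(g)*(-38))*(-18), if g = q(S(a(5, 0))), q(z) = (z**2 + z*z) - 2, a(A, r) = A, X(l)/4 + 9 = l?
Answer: -4788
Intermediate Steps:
X(l) = -36 + 4*l
S(Y) = -112 (S(Y) = 7*(-36 + 4*5) = 7*(-36 + 20) = 7*(-16) = -112)
q(z) = -2 + 2*z**2 (q(z) = (z**2 + z**2) - 2 = 2*z**2 - 2 = -2 + 2*z**2)
g = 25086 (g = -2 + 2*(-112)**2 = -2 + 2*12544 = -2 + 25088 = 25086)
G = -7 (G = -1 - 6 = -7)
j(p) = -7
(j(g)*(-38))*(-18) = -7*(-38)*(-18) = 266*(-18) = -4788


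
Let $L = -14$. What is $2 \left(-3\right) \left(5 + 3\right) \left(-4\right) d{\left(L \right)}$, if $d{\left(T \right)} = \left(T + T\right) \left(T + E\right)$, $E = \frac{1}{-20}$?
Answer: $\frac{377664}{5} \approx 75533.0$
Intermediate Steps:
$E = - \frac{1}{20} \approx -0.05$
$d{\left(T \right)} = 2 T \left(- \frac{1}{20} + T\right)$ ($d{\left(T \right)} = \left(T + T\right) \left(T - \frac{1}{20}\right) = 2 T \left(- \frac{1}{20} + T\right)$)
$2 \left(-3\right) \left(5 + 3\right) \left(-4\right) d{\left(L \right)} = 2 \left(-3\right) \left(5 + 3\right) \left(-4\right) \frac{1}{10} \left(-14\right) \left(-1 + 20 \left(-14\right)\right) = - 6 \cdot 8 \left(-4\right) \frac{1}{10} \left(-14\right) \left(-1 - 280\right) = \left(-6\right) \left(-32\right) \frac{1}{10} \left(-14\right) \left(-281\right) = 192 \cdot \frac{1967}{5} = \frac{377664}{5}$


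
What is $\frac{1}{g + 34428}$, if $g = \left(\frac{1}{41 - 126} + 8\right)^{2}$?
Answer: $\frac{7225}{249203341} \approx 2.8992 \cdot 10^{-5}$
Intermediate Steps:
$g = \frac{461041}{7225}$ ($g = \left(\frac{1}{-85} + 8\right)^{2} = \left(- \frac{1}{85} + 8\right)^{2} = \left(\frac{679}{85}\right)^{2} = \frac{461041}{7225} \approx 63.812$)
$\frac{1}{g + 34428} = \frac{1}{\frac{461041}{7225} + 34428} = \frac{1}{\frac{249203341}{7225}} = \frac{7225}{249203341}$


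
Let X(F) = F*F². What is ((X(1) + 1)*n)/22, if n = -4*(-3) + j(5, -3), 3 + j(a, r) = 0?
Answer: 9/11 ≈ 0.81818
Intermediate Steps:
X(F) = F³
j(a, r) = -3 (j(a, r) = -3 + 0 = -3)
n = 9 (n = -4*(-3) - 3 = 12 - 3 = 9)
((X(1) + 1)*n)/22 = ((1³ + 1)*9)/22 = ((1 + 1)*9)*(1/22) = (2*9)*(1/22) = 18*(1/22) = 9/11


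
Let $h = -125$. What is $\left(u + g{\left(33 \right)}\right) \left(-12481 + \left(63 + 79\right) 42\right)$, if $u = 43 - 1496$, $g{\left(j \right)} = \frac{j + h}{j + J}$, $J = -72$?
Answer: $\frac{368699275}{39} \approx 9.4538 \cdot 10^{6}$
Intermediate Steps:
$g{\left(j \right)} = \frac{-125 + j}{-72 + j}$ ($g{\left(j \right)} = \frac{j - 125}{j - 72} = \frac{-125 + j}{-72 + j}$)
$u = -1453$ ($u = 43 - 1496 = -1453$)
$\left(u + g{\left(33 \right)}\right) \left(-12481 + \left(63 + 79\right) 42\right) = \left(-1453 + \frac{-125 + 33}{-72 + 33}\right) \left(-12481 + \left(63 + 79\right) 42\right) = \left(-1453 + \frac{1}{-39} \left(-92\right)\right) \left(-12481 + 142 \cdot 42\right) = \left(-1453 - - \frac{92}{39}\right) \left(-12481 + 5964\right) = \left(-1453 + \frac{92}{39}\right) \left(-6517\right) = \left(- \frac{56575}{39}\right) \left(-6517\right) = \frac{368699275}{39}$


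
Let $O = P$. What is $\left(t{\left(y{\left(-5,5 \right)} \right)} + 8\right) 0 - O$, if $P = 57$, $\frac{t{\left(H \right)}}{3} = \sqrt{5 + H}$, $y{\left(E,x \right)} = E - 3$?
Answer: $-57$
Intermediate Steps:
$y{\left(E,x \right)} = -3 + E$
$t{\left(H \right)} = 3 \sqrt{5 + H}$
$O = 57$
$\left(t{\left(y{\left(-5,5 \right)} \right)} + 8\right) 0 - O = \left(3 \sqrt{5 - 8} + 8\right) 0 - 57 = \left(3 \sqrt{-3} + 8\right) 0 - 57 = \left(3 i \sqrt{3} + 8\right) 0 - 57 = \left(8 + 3 i \sqrt{3}\right) 0 - 57 = 0 - 57 = -57$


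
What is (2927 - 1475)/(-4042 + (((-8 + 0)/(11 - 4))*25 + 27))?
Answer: -3388/9435 ≈ -0.35909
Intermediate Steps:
(2927 - 1475)/(-4042 + (((-8 + 0)/(11 - 4))*25 + 27)) = 1452/(-4042 + (-8/7*25 + 27)) = 1452/(-4042 + (-200/7 + 27)) = 1452/(-4042 - 11/7) = 1452/(-28305/7) = 1452*(-7/28305) = -3388/9435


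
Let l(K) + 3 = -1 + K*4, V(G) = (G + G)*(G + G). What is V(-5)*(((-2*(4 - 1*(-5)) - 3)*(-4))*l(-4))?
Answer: -168000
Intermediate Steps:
V(G) = 4*G**2 (V(G) = (2*G)*(2*G) = 4*G**2)
l(K) = -4 + 4*K (l(K) = -3 + (-1 + K*4) = -3 + (-1 + 4*K) = -4 + 4*K)
V(-5)*(((-2*(4 - 1*(-5)) - 3)*(-4))*l(-4)) = (4*(-5)**2)*(((-2*(4 - 1*(-5)) - 3)*(-4))*(-4 + 4*(-4))) = (4*25)*(((-2*(4 + 5) - 3)*(-4))*(-4 - 16)) = 100*(((-2*9 - 3)*(-4))*(-20)) = 100*(((-18 - 3)*(-4))*(-20)) = 100*(-21*(-4)*(-20)) = 100*(84*(-20)) = 100*(-1680) = -168000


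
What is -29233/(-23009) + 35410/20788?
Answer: 711222147/239155546 ≈ 2.9739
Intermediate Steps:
-29233/(-23009) + 35410/20788 = -29233*(-1/23009) + 35410*(1/20788) = 29233/23009 + 17705/10394 = 711222147/239155546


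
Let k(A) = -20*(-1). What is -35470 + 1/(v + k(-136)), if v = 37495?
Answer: -1330657049/37515 ≈ -35470.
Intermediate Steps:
k(A) = 20
-35470 + 1/(v + k(-136)) = -35470 + 1/(37495 + 20) = -35470 + 1/37515 = -1330657049/37515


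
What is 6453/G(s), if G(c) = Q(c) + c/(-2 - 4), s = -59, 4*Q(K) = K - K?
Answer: 38718/59 ≈ 656.24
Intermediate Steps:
Q(K) = 0 (Q(K) = (K - K)/4 = (¼)*0 = 0)
G(c) = -c/6 (G(c) = 0 + c/(-2 - 4) = 0 + c/(-6) = 0 - c/6 = -c/6)
6453/G(s) = 6453/((-⅙*(-59))) = 6453/(59/6) = 6453*(6/59) = 38718/59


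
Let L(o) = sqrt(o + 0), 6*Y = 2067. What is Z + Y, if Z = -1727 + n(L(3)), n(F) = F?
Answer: -2765/2 + sqrt(3) ≈ -1380.8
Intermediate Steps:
Y = 689/2 (Y = (1/6)*2067 = 689/2 ≈ 344.50)
L(o) = sqrt(o)
Z = -1727 + sqrt(3) ≈ -1725.3
Z + Y = (-1727 + sqrt(3)) + 689/2 = -2765/2 + sqrt(3)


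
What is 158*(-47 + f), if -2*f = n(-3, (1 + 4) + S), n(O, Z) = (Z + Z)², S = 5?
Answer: -39026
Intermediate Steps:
n(O, Z) = 4*Z² (n(O, Z) = (2*Z)² = 4*Z²)
f = -200 (f = -2*((1 + 4) + 5)² = -2*(5 + 5)² = -2*10² = -2*100 = -½*400 = -200)
158*(-47 + f) = 158*(-47 - 200) = 158*(-247) = -39026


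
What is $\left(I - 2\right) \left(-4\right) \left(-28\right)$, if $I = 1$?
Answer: $-112$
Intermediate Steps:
$\left(I - 2\right) \left(-4\right) \left(-28\right) = \left(1 - 2\right) \left(-4\right) \left(-28\right) = \left(-1\right) \left(-4\right) \left(-28\right) = 4 \left(-28\right) = -112$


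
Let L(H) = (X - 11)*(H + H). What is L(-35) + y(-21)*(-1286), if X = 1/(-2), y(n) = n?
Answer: 27811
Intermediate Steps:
X = -½ ≈ -0.50000
L(H) = -23*H (L(H) = (-½ - 11)*(H + H) = -23*H)
L(-35) + y(-21)*(-1286) = -23*(-35) - 21*(-1286) = 805 + 27006 = 27811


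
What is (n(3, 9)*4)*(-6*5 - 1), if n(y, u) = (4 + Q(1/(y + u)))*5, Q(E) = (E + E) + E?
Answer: -2635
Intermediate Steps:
Q(E) = 3*E (Q(E) = 2*E + E = 3*E)
n(y, u) = 20 + 15/(u + y) (n(y, u) = (4 + 3/(y + u))*5 = (4 + 3/(u + y))*5 = 20 + 15/(u + y))
(n(3, 9)*4)*(-6*5 - 1) = ((5*(3 + 4*9 + 4*3)/(9 + 3))*4)*(-6*5 - 1) = ((5*(3 + 36 + 12)/12)*4)*(-30 - 1) = ((5*(1/12)*51)*4)*(-31) = ((85/4)*4)*(-31) = 85*(-31) = -2635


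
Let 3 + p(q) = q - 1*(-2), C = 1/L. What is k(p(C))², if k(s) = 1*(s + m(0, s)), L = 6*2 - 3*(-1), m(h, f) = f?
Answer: 784/225 ≈ 3.4844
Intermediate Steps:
L = 15 (L = 12 + 3 = 15)
C = 1/15 ≈ 0.066667
p(q) = -1 + q (p(q) = -3 + (q - 1*(-2)) = -3 + (q + 2) = -3 + (2 + q) = -1 + q)
k(s) = 2*s (k(s) = 1*(s + s) = 1*(2*s) = 2*s)
k(p(C))² = (2*(-1 + 1/15))² = (2*(-14/15))² = (-28/15)² = 784/225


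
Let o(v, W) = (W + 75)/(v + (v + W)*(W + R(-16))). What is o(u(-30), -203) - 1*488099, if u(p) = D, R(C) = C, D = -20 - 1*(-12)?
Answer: -22550662027/46201 ≈ -4.8810e+5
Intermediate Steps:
D = -8 (D = -20 + 12 = -8)
u(p) = -8
o(v, W) = (75 + W)/(v + (-16 + W)*(W + v)) (o(v, W) = (W + 75)/(v + (v + W)*(W - 16)) = (75 + W)/(v + (W + v)*(-16 + W)) = (75 + W)/(v + (-16 + W)*(W + v)))
o(u(-30), -203) - 1*488099 = (75 - 203)/((-203)**2 - 16*(-203) - 15*(-8) - 203*(-8)) - 1*488099 = -128/(41209 + 3248 + 120 + 1624) - 488099 = -128/46201 - 488099 = -22550662027/46201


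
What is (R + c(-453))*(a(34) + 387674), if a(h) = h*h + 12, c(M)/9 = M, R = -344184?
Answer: -135418503762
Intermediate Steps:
c(M) = 9*M
a(h) = 12 + h² (a(h) = h² + 12 = 12 + h²)
(R + c(-453))*(a(34) + 387674) = (-344184 + 9*(-453))*((12 + 34²) + 387674) = (-344184 - 4077)*((12 + 1156) + 387674) = -348261*(1168 + 387674) = -348261*388842 = -135418503762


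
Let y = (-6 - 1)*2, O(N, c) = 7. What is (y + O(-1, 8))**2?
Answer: 49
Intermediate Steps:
y = -14 (y = -7*2 = -14)
(y + O(-1, 8))**2 = (-14 + 7)**2 = (-7)**2 = 49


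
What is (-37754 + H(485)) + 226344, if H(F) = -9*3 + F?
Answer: 189048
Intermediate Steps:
H(F) = -27 + F
(-37754 + H(485)) + 226344 = (-37754 + (-27 + 485)) + 226344 = (-37754 + 458) + 226344 = -37296 + 226344 = 189048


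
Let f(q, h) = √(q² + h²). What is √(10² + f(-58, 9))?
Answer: √(100 + √3445) ≈ 12.597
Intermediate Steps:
f(q, h) = √(h² + q²)
√(10² + f(-58, 9)) = √(10² + √(9² + (-58)²)) = √(100 + √(81 + 3364)) = √(100 + √3445)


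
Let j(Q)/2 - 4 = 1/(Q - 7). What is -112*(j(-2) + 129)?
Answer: -137872/9 ≈ -15319.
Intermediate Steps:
j(Q) = 8 + 2/(-7 + Q) (j(Q) = 8 + 2/(Q - 7) = 8 + 2/(-7 + Q))
-112*(j(-2) + 129) = -112*(2*(-27 + 4*(-2))/(-7 - 2) + 129) = -112*(2*(-27 - 8)/(-9) + 129) = -112*(2*(-⅑)*(-35) + 129) = -112*(70/9 + 129) = -112*1231/9 = -137872/9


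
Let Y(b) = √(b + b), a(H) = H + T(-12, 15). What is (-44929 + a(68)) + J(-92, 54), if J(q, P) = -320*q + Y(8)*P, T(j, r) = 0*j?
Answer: -15205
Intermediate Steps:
T(j, r) = 0
a(H) = H (a(H) = H + 0 = H)
Y(b) = √2*√b (Y(b) = √(2*b) = √2*√b)
J(q, P) = -320*q + 4*P (J(q, P) = -320*q + (√2*√8)*P = -320*q + (√2*(2*√2))*P = -320*q + 4*P)
(-44929 + a(68)) + J(-92, 54) = (-44929 + 68) + (-320*(-92) + 4*54) = -44861 + (29440 + 216) = -44861 + 29656 = -15205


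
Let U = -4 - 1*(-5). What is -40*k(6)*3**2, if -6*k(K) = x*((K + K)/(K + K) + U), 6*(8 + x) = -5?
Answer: -1060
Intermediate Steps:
x = -53/6 (x = -8 + (1/6)*(-5) = -8 - 5/6 = -53/6 ≈ -8.8333)
U = 1 (U = -4 + 5 = 1)
k(K) = 53/18 (k(K) = -(-53)*((K + K)/(K + K) + 1)/36 = -(-53)*((2*K)/((2*K)) + 1)/36 = -(-53)*((2*K)*(1/(2*K)) + 1)/36 = -(-53)*(1 + 1)/36 = -(-53)*2/36 = -1/6*(-53/3) = 53/18)
-40*k(6)*3**2 = -40*53/18*3**2 = -1060/9*9 = -1060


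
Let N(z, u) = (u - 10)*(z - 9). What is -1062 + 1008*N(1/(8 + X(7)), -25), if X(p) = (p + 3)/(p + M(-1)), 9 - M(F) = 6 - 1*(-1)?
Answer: 12816018/41 ≈ 3.1259e+5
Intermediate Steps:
M(F) = 2 (M(F) = 9 - (6 - 1*(-1)) = 9 - (6 + 1) = 9 - 1*7 = 9 - 7 = 2)
X(p) = (3 + p)/(2 + p) (X(p) = (p + 3)/(p + 2) = (3 + p)/(2 + p))
N(z, u) = (-10 + u)*(-9 + z)
-1062 + 1008*N(1/(8 + X(7)), -25) = -1062 + 1008*(90 - 10/(8 + (3 + 7)/(2 + 7)) - 9*(-25) - 25/(8 + (3 + 7)/(2 + 7))) = -1062 + 1008*(90 - 10/(8 + 10/9) + 225 - 25/(8 + 10/9)) = -1062 + 1008*(90 - 10/82/9 + 225 - 25/82/9) = -1062 + 1008*(90 - 10*9/82 + 225 - 25*9/82) = -1062 + 1008*(90 - 45/41 + 225 - 225/82) = -1062 + 1008*(25515/82) = -1062 + 12859560/41 = 12816018/41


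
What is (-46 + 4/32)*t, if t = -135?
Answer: 49545/8 ≈ 6193.1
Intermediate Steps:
(-46 + 4/32)*t = (-46 + 4/32)*(-135) = (-46 + 4*(1/32))*(-135) = (-46 + ⅛)*(-135) = -367/8*(-135) = 49545/8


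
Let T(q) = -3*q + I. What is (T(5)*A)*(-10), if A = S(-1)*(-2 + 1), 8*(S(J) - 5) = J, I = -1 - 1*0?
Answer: -780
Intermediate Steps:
I = -1 (I = -1 + 0 = -1)
T(q) = -1 - 3*q (T(q) = -3*q - 1 = -1 - 3*q)
S(J) = 5 + J/8
A = -39/8 (A = (5 + (⅛)*(-1))*(-2 + 1) = (5 - ⅛)*(-1) = (39/8)*(-1) = -39/8 ≈ -4.8750)
(T(5)*A)*(-10) = ((-1 - 3*5)*(-39/8))*(-10) = ((-1 - 15)*(-39/8))*(-10) = -16*(-39/8)*(-10) = 78*(-10) = -780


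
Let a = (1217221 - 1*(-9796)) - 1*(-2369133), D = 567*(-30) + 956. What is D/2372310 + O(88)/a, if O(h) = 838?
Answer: -2787229816/426559130325 ≈ -0.0065342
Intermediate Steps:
D = -16054 (D = -17010 + 956 = -16054)
a = 3596150 (a = (1217221 + 9796) + 2369133 = 1227017 + 2369133 = 3596150)
D/2372310 + O(88)/a = -16054/2372310 + 838/3596150 = -16054*1/2372310 + 838*(1/3596150) = -8027/1186155 + 419/1798075 = -2787229816/426559130325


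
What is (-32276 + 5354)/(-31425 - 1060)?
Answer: 26922/32485 ≈ 0.82875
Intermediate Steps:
(-32276 + 5354)/(-31425 - 1060) = -26922/(-32485) = -26922*(-1/32485) = 26922/32485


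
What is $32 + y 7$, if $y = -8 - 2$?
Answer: $-38$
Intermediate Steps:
$y = -10$
$32 + y 7 = 32 - 70 = -38$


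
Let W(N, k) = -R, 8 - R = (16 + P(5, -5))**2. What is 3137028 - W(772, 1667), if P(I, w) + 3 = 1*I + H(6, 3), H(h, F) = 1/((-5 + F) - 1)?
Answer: 28230515/9 ≈ 3.1367e+6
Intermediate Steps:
H(h, F) = 1/(-6 + F)
P(I, w) = -10/3 + I (P(I, w) = -3 + (1*I + 1/(-6 + 3)) = -3 + (I + 1/(-3)) = -3 + (I - 1/3) = -3 + (-1/3 + I) = -10/3 + I)
R = -2737/9 (R = 8 - (16 + (-10/3 + 5))**2 = 8 - (16 + 5/3)**2 = 8 - (53/3)**2 = 8 - 1*2809/9 = 8 - 2809/9 = -2737/9 ≈ -304.11)
W(N, k) = 2737/9 (W(N, k) = -1*(-2737/9) = 2737/9)
3137028 - W(772, 1667) = 3137028 - 1*2737/9 = 3137028 - 2737/9 = 28230515/9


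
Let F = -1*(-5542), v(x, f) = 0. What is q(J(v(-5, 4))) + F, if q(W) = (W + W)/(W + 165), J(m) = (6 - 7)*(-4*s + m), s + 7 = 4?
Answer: 282634/51 ≈ 5541.8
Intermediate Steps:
s = -3 (s = -7 + 4 = -3)
J(m) = -12 - m (J(m) = (6 - 7)*(-4*(-3) + m) = -(12 + m) = -12 - m)
q(W) = 2*W/(165 + W) (q(W) = (2*W)/(165 + W) = 2*W/(165 + W))
F = 5542
q(J(v(-5, 4))) + F = 2*(-12 - 1*0)/(165 + (-12 - 1*0)) + 5542 = 2*(-12 + 0)/(165 + (-12 + 0)) + 5542 = 2*(-12)/(165 - 12) + 5542 = 2*(-12)/153 + 5542 = 2*(-12)*(1/153) + 5542 = -8/51 + 5542 = 282634/51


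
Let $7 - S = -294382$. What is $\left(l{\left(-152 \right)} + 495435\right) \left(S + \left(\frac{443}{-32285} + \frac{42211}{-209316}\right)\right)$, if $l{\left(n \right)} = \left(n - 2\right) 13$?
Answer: $\frac{981640954828034935961}{6757767060} \approx 1.4526 \cdot 10^{11}$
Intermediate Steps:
$S = 294389$ ($S = 7 - -294382 = 7 + 294382 = 294389$)
$l{\left(n \right)} = -26 + 13 n$ ($l{\left(n \right)} = \left(-2 + n\right) 13 = -26 + 13 n$)
$\left(l{\left(-152 \right)} + 495435\right) \left(S + \left(\frac{443}{-32285} + \frac{42211}{-209316}\right)\right) = \left(\left(-26 + 13 \left(-152\right)\right) + 495435\right) \left(294389 + \left(\frac{443}{-32285} + \frac{42211}{-209316}\right)\right) = \left(\left(-26 - 1976\right) + 495435\right) \left(294389 + \left(443 \left(- \frac{1}{32285}\right) + 42211 \left(- \frac{1}{209316}\right)\right)\right) = \left(-2002 + 495435\right) \left(294389 - \frac{1455509123}{6757767060}\right) = 493433 \left(294389 - \frac{1455509123}{6757767060}\right) = 493433 \cdot \frac{1989410831517217}{6757767060} = \frac{981640954828034935961}{6757767060}$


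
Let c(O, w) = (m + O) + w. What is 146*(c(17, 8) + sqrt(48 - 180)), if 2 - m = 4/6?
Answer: 11534/3 + 292*I*sqrt(33) ≈ 3844.7 + 1677.4*I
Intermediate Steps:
m = 4/3 (m = 2 - 4/6 = 2 - 1*2/3 = 2 - 2/3 = 4/3 ≈ 1.3333)
c(O, w) = 4/3 + O + w (c(O, w) = (4/3 + O) + w = 4/3 + O + w)
146*(c(17, 8) + sqrt(48 - 180)) = 146*((4/3 + 17 + 8) + sqrt(48 - 180)) = 146*(79/3 + sqrt(-132)) = 146*(79/3 + 2*I*sqrt(33)) = 11534/3 + 292*I*sqrt(33)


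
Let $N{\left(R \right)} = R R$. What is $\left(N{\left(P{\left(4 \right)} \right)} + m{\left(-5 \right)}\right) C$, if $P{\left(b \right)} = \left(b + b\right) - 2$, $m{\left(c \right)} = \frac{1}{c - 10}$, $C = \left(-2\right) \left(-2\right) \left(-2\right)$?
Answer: $- \frac{4312}{15} \approx -287.47$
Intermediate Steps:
$C = -8$ ($C = 4 \left(-2\right) = -8$)
$m{\left(c \right)} = \frac{1}{-10 + c}$
$P{\left(b \right)} = -2 + 2 b$ ($P{\left(b \right)} = 2 b - 2 = -2 + 2 b$)
$N{\left(R \right)} = R^{2}$
$\left(N{\left(P{\left(4 \right)} \right)} + m{\left(-5 \right)}\right) C = \left(\left(-2 + 2 \cdot 4\right)^{2} + \frac{1}{-10 - 5}\right) \left(-8\right) = \left(\left(-2 + 8\right)^{2} + \frac{1}{-15}\right) \left(-8\right) = \left(6^{2} - \frac{1}{15}\right) \left(-8\right) = \left(36 - \frac{1}{15}\right) \left(-8\right) = \frac{539}{15} \left(-8\right) = - \frac{4312}{15}$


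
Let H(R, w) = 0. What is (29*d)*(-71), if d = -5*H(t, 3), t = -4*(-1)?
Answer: 0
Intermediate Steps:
t = 4
d = 0 (d = -5*0 = 0)
(29*d)*(-71) = (29*0)*(-71) = 0*(-71) = 0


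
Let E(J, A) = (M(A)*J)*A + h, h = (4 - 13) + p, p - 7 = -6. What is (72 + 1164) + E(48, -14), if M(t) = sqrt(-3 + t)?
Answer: 1228 - 672*I*sqrt(17) ≈ 1228.0 - 2770.7*I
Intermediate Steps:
p = 1 (p = 7 - 6 = 1)
h = -8 (h = (4 - 13) + 1 = -9 + 1 = -8)
E(J, A) = -8 + A*J*sqrt(-3 + A) (E(J, A) = (sqrt(-3 + A)*J)*A - 8 = (J*sqrt(-3 + A))*A - 8 = A*J*sqrt(-3 + A) - 8 = -8 + A*J*sqrt(-3 + A))
(72 + 1164) + E(48, -14) = (72 + 1164) + (-8 - 14*48*sqrt(-3 - 14)) = 1236 + (-8 - 14*48*sqrt(-17)) = 1236 + (-8 - 14*48*I*sqrt(17)) = 1236 + (-8 - 672*I*sqrt(17)) = 1228 - 672*I*sqrt(17)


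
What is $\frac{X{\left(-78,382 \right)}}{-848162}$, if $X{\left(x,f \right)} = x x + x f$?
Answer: $\frac{11856}{424081} \approx 0.027957$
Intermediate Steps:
$X{\left(x,f \right)} = x^{2} + f x$
$\frac{X{\left(-78,382 \right)}}{-848162} = \frac{\left(-78\right) \left(382 - 78\right)}{-848162} = \left(-78\right) 304 \left(- \frac{1}{848162}\right) = \left(-23712\right) \left(- \frac{1}{848162}\right) = \frac{11856}{424081}$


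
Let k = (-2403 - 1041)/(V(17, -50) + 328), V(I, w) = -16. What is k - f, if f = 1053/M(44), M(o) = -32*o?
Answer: -188359/18304 ≈ -10.291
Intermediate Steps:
f = -1053/1408 (f = 1053/((-32*44)) = 1053/(-1408) = 1053*(-1/1408) = -1053/1408 ≈ -0.74787)
k = -287/26 (k = (-2403 - 1041)/(-16 + 328) = -3444/312 = -3444*1/312 = -287/26 ≈ -11.038)
k - f = -287/26 - 1*(-1053/1408) = -287/26 + 1053/1408 = -188359/18304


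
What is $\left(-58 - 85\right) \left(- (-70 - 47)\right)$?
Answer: $-16731$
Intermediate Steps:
$\left(-58 - 85\right) \left(- (-70 - 47)\right) = - 143 \left(\left(-1\right) \left(-117\right)\right) = \left(-143\right) 117 = -16731$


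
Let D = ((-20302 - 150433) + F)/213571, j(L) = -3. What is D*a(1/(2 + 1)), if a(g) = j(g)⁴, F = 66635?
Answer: -8432100/213571 ≈ -39.482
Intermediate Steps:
D = -104100/213571 (D = ((-20302 - 150433) + 66635)/213571 = (-170735 + 66635)*(1/213571) = -104100*1/213571 = -104100/213571 ≈ -0.48743)
a(g) = 81 (a(g) = (-3)⁴ = 81)
D*a(1/(2 + 1)) = -104100/213571*81 = -8432100/213571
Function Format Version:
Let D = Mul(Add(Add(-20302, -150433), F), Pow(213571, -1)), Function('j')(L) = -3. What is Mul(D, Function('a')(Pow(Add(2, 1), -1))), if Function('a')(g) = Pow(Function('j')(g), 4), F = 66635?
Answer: Rational(-8432100, 213571) ≈ -39.482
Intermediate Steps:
D = Rational(-104100, 213571) (D = Mul(Add(Add(-20302, -150433), 66635), Pow(213571, -1)) = Mul(Add(-170735, 66635), Rational(1, 213571)) = Mul(-104100, Rational(1, 213571)) = Rational(-104100, 213571) ≈ -0.48743)
Function('a')(g) = 81 (Function('a')(g) = Pow(-3, 4) = 81)
Mul(D, Function('a')(Pow(Add(2, 1), -1))) = Mul(Rational(-104100, 213571), 81) = Rational(-8432100, 213571)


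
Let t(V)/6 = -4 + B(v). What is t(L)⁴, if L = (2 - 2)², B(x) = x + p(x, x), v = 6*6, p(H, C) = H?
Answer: 27710263296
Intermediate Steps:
v = 36
B(x) = 2*x (B(x) = x + x = 2*x)
L = 0 (L = 0² = 0)
t(V) = 408 (t(V) = 6*(-4 + 2*36) = 6*(-4 + 72) = 6*68 = 408)
t(L)⁴ = 408⁴ = 27710263296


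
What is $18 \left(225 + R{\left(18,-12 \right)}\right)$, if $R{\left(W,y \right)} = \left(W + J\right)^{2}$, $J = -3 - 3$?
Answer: $6642$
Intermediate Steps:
$J = -6$ ($J = -3 - 3 = -6$)
$R{\left(W,y \right)} = \left(-6 + W\right)^{2}$ ($R{\left(W,y \right)} = \left(W - 6\right)^{2} = \left(-6 + W\right)^{2}$)
$18 \left(225 + R{\left(18,-12 \right)}\right) = 18 \left(225 + \left(-6 + 18\right)^{2}\right) = 18 \left(225 + 12^{2}\right) = 18 \left(225 + 144\right) = 18 \cdot 369 = 6642$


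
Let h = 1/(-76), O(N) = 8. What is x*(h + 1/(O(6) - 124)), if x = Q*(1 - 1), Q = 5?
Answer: 0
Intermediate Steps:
x = 0 (x = 5*(1 - 1) = 5*0 = 0)
h = -1/76 ≈ -0.013158
x*(h + 1/(O(6) - 124)) = 0*(-1/76 + 1/(8 - 124)) = 0*(-1/76 + 1/(-116)) = 0*(-1/76 - 1/116) = 0*(-12/551) = 0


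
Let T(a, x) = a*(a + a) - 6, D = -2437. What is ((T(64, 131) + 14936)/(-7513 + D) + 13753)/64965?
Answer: 68409614/323200875 ≈ 0.21166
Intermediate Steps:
T(a, x) = -6 + 2*a**2 (T(a, x) = a*(2*a) - 6 = 2*a**2 - 6 = -6 + 2*a**2)
((T(64, 131) + 14936)/(-7513 + D) + 13753)/64965 = (((-6 + 2*64**2) + 14936)/(-7513 - 2437) + 13753)/64965 = (((-6 + 2*4096) + 14936)/(-9950) + 13753)*(1/64965) = (((-6 + 8192) + 14936)*(-1/9950) + 13753)*(1/64965) = ((8186 + 14936)*(-1/9950) + 13753)*(1/64965) = (23122*(-1/9950) + 13753)*(1/64965) = (-11561/4975 + 13753)*(1/64965) = (68409614/4975)*(1/64965) = 68409614/323200875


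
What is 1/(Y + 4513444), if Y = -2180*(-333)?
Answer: 1/5239384 ≈ 1.9086e-7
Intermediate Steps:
Y = 725940
1/(Y + 4513444) = 1/(725940 + 4513444) = 1/5239384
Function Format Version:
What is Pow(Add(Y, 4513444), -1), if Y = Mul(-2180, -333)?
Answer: Rational(1, 5239384) ≈ 1.9086e-7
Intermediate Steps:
Y = 725940
Pow(Add(Y, 4513444), -1) = Pow(Add(725940, 4513444), -1) = Pow(5239384, -1) = Rational(1, 5239384)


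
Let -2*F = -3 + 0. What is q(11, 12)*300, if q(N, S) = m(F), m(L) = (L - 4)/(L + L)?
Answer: -250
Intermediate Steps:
F = 3/2 (F = -(-3 + 0)/2 = -½*(-3) = 3/2 ≈ 1.5000)
m(L) = (-4 + L)/(2*L) (m(L) = (-4 + L)/((2*L)) = (-4 + L)*(1/(2*L)) = (-4 + L)/(2*L))
q(N, S) = -⅚ (q(N, S) = (-4 + 3/2)/(2*(3/2)) = (½)*(⅔)*(-5/2) = -⅚)
q(11, 12)*300 = -⅚*300 = -250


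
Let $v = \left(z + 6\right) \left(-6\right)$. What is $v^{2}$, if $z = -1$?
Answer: $900$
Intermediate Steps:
$v = -30$ ($v = \left(-1 + 6\right) \left(-6\right) = 5 \left(-6\right) = -30$)
$v^{2} = \left(-30\right)^{2} = 900$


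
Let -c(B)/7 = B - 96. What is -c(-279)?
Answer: -2625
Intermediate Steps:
c(B) = 672 - 7*B (c(B) = -7*(B - 96) = -7*(-96 + B) = 672 - 7*B)
-c(-279) = -(672 - 7*(-279)) = -(672 + 1953) = -1*2625 = -2625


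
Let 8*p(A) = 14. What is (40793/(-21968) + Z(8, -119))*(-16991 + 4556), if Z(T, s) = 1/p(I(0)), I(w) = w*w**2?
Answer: 2458138365/153776 ≈ 15985.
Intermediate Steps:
I(w) = w**3
p(A) = 7/4 (p(A) = (1/8)*14 = 7/4)
Z(T, s) = 4/7 (Z(T, s) = 1/(7/4) = 4/7)
(40793/(-21968) + Z(8, -119))*(-16991 + 4556) = (40793/(-21968) + 4/7)*(-16991 + 4556) = (40793*(-1/21968) + 4/7)*(-12435) = (-40793/21968 + 4/7)*(-12435) = -197679/153776*(-12435) = 2458138365/153776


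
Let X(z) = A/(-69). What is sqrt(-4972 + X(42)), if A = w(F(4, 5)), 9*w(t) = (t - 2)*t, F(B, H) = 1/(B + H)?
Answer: I*sqrt(17256662295)/1863 ≈ 70.512*I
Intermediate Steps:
w(t) = t*(-2 + t)/9 (w(t) = ((t - 2)*t)/9 = ((-2 + t)*t)/9 = (t*(-2 + t))/9 = t*(-2 + t)/9)
A = -17/729 (A = (-2 + 1/(4 + 5))/(9*(4 + 5)) = (1/9)*(-2 + 1/9)/9 = (1/9)*(1/9)*(-2 + 1/9) = (1/9)*(1/9)*(-17/9) = -17/729 ≈ -0.023320)
X(z) = 17/50301 (X(z) = -17/729/(-69) = -17/729*(-1/69) = 17/50301)
sqrt(-4972 + X(42)) = sqrt(-4972 + 17/50301) = sqrt(-250096555/50301) = I*sqrt(17256662295)/1863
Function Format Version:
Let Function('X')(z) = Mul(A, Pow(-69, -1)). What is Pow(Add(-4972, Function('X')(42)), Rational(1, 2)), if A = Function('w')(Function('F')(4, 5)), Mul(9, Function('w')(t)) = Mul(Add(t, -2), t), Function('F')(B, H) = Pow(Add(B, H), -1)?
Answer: Mul(Rational(1, 1863), I, Pow(17256662295, Rational(1, 2))) ≈ Mul(70.512, I)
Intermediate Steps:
Function('w')(t) = Mul(Rational(1, 9), t, Add(-2, t)) (Function('w')(t) = Mul(Rational(1, 9), Mul(Add(t, -2), t)) = Mul(Rational(1, 9), Mul(Add(-2, t), t)) = Mul(Rational(1, 9), Mul(t, Add(-2, t))) = Mul(Rational(1, 9), t, Add(-2, t)))
A = Rational(-17, 729) (A = Mul(Rational(1, 9), Pow(Add(4, 5), -1), Add(-2, Pow(Add(4, 5), -1))) = Mul(Rational(1, 9), Pow(9, -1), Add(-2, Pow(9, -1))) = Mul(Rational(1, 9), Rational(1, 9), Add(-2, Rational(1, 9))) = Mul(Rational(1, 9), Rational(1, 9), Rational(-17, 9)) = Rational(-17, 729) ≈ -0.023320)
Function('X')(z) = Rational(17, 50301) (Function('X')(z) = Mul(Rational(-17, 729), Pow(-69, -1)) = Mul(Rational(-17, 729), Rational(-1, 69)) = Rational(17, 50301))
Pow(Add(-4972, Function('X')(42)), Rational(1, 2)) = Pow(Add(-4972, Rational(17, 50301)), Rational(1, 2)) = Pow(Rational(-250096555, 50301), Rational(1, 2)) = Mul(Rational(1, 1863), I, Pow(17256662295, Rational(1, 2)))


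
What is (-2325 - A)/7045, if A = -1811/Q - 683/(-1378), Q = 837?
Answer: -2679698563/8125604370 ≈ -0.32978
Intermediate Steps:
A = -1923887/1153386 (A = -1811/837 - 683/(-1378) = -1811*1/837 - 683*(-1/1378) = -1811/837 + 683/1378 = -1923887/1153386 ≈ -1.6680)
(-2325 - A)/7045 = (-2325 - 1*(-1923887/1153386))/7045 = (-2325 + 1923887/1153386)*(1/7045) = -2679698563/1153386*1/7045 = -2679698563/8125604370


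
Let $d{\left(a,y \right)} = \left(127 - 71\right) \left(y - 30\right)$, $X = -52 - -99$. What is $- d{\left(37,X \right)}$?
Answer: $-952$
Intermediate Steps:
$X = 47$ ($X = -52 + 99 = 47$)
$d{\left(a,y \right)} = -1680 + 56 y$ ($d{\left(a,y \right)} = 56 \left(-30 + y\right) = -1680 + 56 y$)
$- d{\left(37,X \right)} = - (-1680 + 56 \cdot 47) = - (-1680 + 2632) = \left(-1\right) 952 = -952$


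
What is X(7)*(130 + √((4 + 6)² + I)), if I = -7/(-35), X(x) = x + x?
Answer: 1820 + 14*√2505/5 ≈ 1960.1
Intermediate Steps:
X(x) = 2*x
I = ⅕ (I = -7*(-1/35) = ⅕ ≈ 0.20000)
X(7)*(130 + √((4 + 6)² + I)) = (2*7)*(130 + √((4 + 6)² + ⅕)) = 14*(130 + √(10² + ⅕)) = 14*(130 + √(100 + ⅕)) = 14*(130 + √(501/5)) = 14*(130 + √2505/5) = 1820 + 14*√2505/5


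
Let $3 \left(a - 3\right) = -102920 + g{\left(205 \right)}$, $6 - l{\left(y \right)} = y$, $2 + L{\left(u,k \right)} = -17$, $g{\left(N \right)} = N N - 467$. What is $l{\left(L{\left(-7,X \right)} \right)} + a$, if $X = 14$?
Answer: $-20426$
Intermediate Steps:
$g{\left(N \right)} = -467 + N^{2}$ ($g{\left(N \right)} = N^{2} - 467 = -467 + N^{2}$)
$L{\left(u,k \right)} = -19$ ($L{\left(u,k \right)} = -2 - 17 = -19$)
$l{\left(y \right)} = 6 - y$
$a = -20451$ ($a = 3 + \frac{-102920 - \left(467 - 205^{2}\right)}{3} = 3 + \frac{-102920 + \left(-467 + 42025\right)}{3} = 3 + \frac{-102920 + 41558}{3} = 3 + \frac{1}{3} \left(-61362\right) = 3 - 20454 = -20451$)
$l{\left(L{\left(-7,X \right)} \right)} + a = \left(6 - -19\right) - 20451 = \left(6 + 19\right) - 20451 = 25 - 20451 = -20426$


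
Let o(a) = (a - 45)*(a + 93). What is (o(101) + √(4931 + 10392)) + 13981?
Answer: 24845 + √15323 ≈ 24969.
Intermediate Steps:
o(a) = (-45 + a)*(93 + a)
(o(101) + √(4931 + 10392)) + 13981 = ((-4185 + 101² + 48*101) + √(4931 + 10392)) + 13981 = ((-4185 + 10201 + 4848) + √15323) + 13981 = (10864 + √15323) + 13981 = 24845 + √15323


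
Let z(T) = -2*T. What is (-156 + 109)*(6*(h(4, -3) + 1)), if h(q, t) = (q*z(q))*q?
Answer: 35814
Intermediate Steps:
h(q, t) = -2*q**3 (h(q, t) = (q*(-2*q))*q = (-2*q**2)*q = -2*q**3)
(-156 + 109)*(6*(h(4, -3) + 1)) = (-156 + 109)*(6*(-2*4**3 + 1)) = -282*(-2*64 + 1) = -282*(-128 + 1) = -282*(-127) = -47*(-762) = 35814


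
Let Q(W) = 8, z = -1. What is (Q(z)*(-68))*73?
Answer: -39712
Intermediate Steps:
(Q(z)*(-68))*73 = (8*(-68))*73 = -544*73 = -39712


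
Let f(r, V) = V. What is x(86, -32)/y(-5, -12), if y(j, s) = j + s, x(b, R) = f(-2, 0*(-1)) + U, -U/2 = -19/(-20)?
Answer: 19/170 ≈ 0.11176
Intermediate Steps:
U = -19/10 (U = -(-38)/(-20) = -(-38)*(-1)/20 = -2*19/20 = -19/10 ≈ -1.9000)
x(b, R) = -19/10 (x(b, R) = 0*(-1) - 19/10 = 0 - 19/10 = -19/10)
x(86, -32)/y(-5, -12) = -19/(10*(-5 - 12)) = -19/10/(-17) = -19/10*(-1/17) = 19/170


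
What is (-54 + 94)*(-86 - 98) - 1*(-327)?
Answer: -7033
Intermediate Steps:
(-54 + 94)*(-86 - 98) - 1*(-327) = 40*(-184) + 327 = -7360 + 327 = -7033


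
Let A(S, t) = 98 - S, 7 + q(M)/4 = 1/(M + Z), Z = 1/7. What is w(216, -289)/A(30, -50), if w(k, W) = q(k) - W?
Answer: 394921/102884 ≈ 3.8385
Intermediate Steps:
Z = ⅐ ≈ 0.14286
q(M) = -28 + 4/(⅐ + M) (q(M) = -28 + 4/(M + ⅐) = -28 + 4/(⅐ + M))
w(k, W) = -W - 196*k/(1 + 7*k) (w(k, W) = -196*k/(1 + 7*k) - W = -W - 196*k/(1 + 7*k))
w(216, -289)/A(30, -50) = ((-196*216 - 1*(-289)*(1 + 7*216))/(1 + 7*216))/(98 - 1*30) = ((-42336 - 1*(-289)*(1 + 1512))/(1 + 1512))/(98 - 30) = ((-42336 - 1*(-289)*1513)/1513)/68 = ((-42336 + 437257)/1513)*(1/68) = ((1/1513)*394921)*(1/68) = (394921/1513)*(1/68) = 394921/102884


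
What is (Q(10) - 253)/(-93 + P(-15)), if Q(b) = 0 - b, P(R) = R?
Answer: 263/108 ≈ 2.4352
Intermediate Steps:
Q(b) = -b
(Q(10) - 253)/(-93 + P(-15)) = (-1*10 - 253)/(-93 - 15) = (-10 - 253)/(-108) = -263*(-1/108) = 263/108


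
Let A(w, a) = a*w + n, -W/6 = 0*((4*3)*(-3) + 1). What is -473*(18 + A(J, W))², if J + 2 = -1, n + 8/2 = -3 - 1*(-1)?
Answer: -68112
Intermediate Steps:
n = -6 (n = -4 + (-3 - 1*(-1)) = -4 + (-3 + 1) = -4 - 2 = -6)
J = -3 (J = -2 - 1 = -3)
W = 0 (W = -0*((4*3)*(-3) + 1) = -0*(12*(-3) + 1) = -0*(-36 + 1) = -0*(-35) = -6*0 = 0)
A(w, a) = -6 + a*w (A(w, a) = a*w - 6 = -6 + a*w)
-473*(18 + A(J, W))² = -473*(18 + (-6 + 0*(-3)))² = -473*(18 + (-6 + 0))² = -473*(18 - 6)² = -473*12² = -473*144 = -68112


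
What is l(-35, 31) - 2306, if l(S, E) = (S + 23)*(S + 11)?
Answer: -2018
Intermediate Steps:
l(S, E) = (11 + S)*(23 + S) (l(S, E) = (23 + S)*(11 + S) = (11 + S)*(23 + S))
l(-35, 31) - 2306 = (253 + (-35)**2 + 34*(-35)) - 2306 = (253 + 1225 - 1190) - 2306 = 288 - 2306 = -2018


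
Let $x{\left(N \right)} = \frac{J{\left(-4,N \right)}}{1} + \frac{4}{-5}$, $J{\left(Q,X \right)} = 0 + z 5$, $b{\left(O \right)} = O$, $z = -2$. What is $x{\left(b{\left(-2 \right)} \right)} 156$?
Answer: $- \frac{8424}{5} \approx -1684.8$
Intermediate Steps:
$J{\left(Q,X \right)} = -10$ ($J{\left(Q,X \right)} = 0 - 10 = -10$)
$x{\left(N \right)} = - \frac{54}{5}$ ($x{\left(N \right)} = - \frac{10}{1} + \frac{4}{-5} = \left(-10\right) 1 + 4 \left(- \frac{1}{5}\right) = -10 - \frac{4}{5} = - \frac{54}{5}$)
$x{\left(b{\left(-2 \right)} \right)} 156 = \left(- \frac{54}{5}\right) 156 = - \frac{8424}{5}$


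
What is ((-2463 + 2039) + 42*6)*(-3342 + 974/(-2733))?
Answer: 1571161520/2733 ≈ 5.7489e+5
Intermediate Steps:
((-2463 + 2039) + 42*6)*(-3342 + 974/(-2733)) = (-424 + 252)*(-3342 + 974*(-1/2733)) = -172*(-3342 - 974/2733) = -172*(-9134660/2733) = 1571161520/2733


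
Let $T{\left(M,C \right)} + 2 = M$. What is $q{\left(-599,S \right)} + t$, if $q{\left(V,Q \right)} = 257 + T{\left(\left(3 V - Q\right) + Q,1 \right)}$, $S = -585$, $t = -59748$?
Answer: $-61290$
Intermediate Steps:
$T{\left(M,C \right)} = -2 + M$
$q{\left(V,Q \right)} = 255 + 3 V$ ($q{\left(V,Q \right)} = 257 + \left(-2 + \left(\left(3 V - Q\right) + Q\right)\right) = 257 + \left(-2 + \left(\left(- Q + 3 V\right) + Q\right)\right) = 257 + \left(-2 + 3 V\right) = 255 + 3 V$)
$q{\left(-599,S \right)} + t = \left(255 + 3 \left(-599\right)\right) - 59748 = \left(255 - 1797\right) - 59748 = -1542 - 59748 = -61290$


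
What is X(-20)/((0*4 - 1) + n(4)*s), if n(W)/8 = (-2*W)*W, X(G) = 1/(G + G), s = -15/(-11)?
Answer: 11/154040 ≈ 7.1410e-5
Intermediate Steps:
s = 15/11 (s = -15*(-1/11) = 15/11 ≈ 1.3636)
X(G) = 1/(2*G)
n(W) = -16*W² (n(W) = 8*((-2*W)*W) = 8*(-2*W²) = -16*W²)
X(-20)/((0*4 - 1) + n(4)*s) = ((½)/(-20))/((0*4 - 1) - 16*4²*(15/11)) = ((½)*(-1/20))/((0 - 1) - 16*16*(15/11)) = -1/(40*(-1 - 256*15/11)) = -1/(40*(-1 - 3840/11)) = -1/(40*(-3851/11)) = -1/40*(-11/3851) = 11/154040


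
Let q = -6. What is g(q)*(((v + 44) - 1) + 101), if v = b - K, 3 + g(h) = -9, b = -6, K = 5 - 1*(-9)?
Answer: -1488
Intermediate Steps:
K = 14 (K = 5 + 9 = 14)
g(h) = -12 (g(h) = -3 - 9 = -12)
v = -20 (v = -6 - 1*14 = -6 - 14 = -20)
g(q)*(((v + 44) - 1) + 101) = -12*(((-20 + 44) - 1) + 101) = -12*((24 - 1) + 101) = -12*(23 + 101) = -12*124 = -1488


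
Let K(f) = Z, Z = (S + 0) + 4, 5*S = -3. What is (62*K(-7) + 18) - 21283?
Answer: -105271/5 ≈ -21054.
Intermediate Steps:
S = -⅗ (S = (⅕)*(-3) = -⅗ ≈ -0.60000)
Z = 17/5 (Z = (-⅗ + 0) + 4 = -⅗ + 4 = 17/5 ≈ 3.4000)
K(f) = 17/5
(62*K(-7) + 18) - 21283 = (62*(17/5) + 18) - 21283 = (1054/5 + 18) - 21283 = 1144/5 - 21283 = -105271/5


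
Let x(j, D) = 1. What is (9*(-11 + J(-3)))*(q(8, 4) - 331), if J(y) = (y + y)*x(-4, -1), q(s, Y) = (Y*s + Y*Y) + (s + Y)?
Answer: 41463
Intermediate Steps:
q(s, Y) = Y + s + Y² + Y*s (q(s, Y) = (Y*s + Y²) + (Y + s) = (Y² + Y*s) + (Y + s) = Y + s + Y² + Y*s)
J(y) = 2*y (J(y) = (y + y)*1 = (2*y)*1 = 2*y)
(9*(-11 + J(-3)))*(q(8, 4) - 331) = (9*(-11 + 2*(-3)))*((4 + 8 + 4² + 4*8) - 331) = (9*(-11 - 6))*((4 + 8 + 16 + 32) - 331) = (9*(-17))*(60 - 331) = -153*(-271) = 41463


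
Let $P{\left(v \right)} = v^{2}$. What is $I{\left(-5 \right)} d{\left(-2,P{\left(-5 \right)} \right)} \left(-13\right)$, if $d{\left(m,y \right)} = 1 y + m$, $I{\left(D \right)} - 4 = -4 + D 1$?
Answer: $1495$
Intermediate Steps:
$I{\left(D \right)} = D$ ($I{\left(D \right)} = 4 + \left(-4 + D 1\right) = 4 + \left(-4 + D\right) = D$)
$d{\left(m,y \right)} = m + y$ ($d{\left(m,y \right)} = y + m = m + y$)
$I{\left(-5 \right)} d{\left(-2,P{\left(-5 \right)} \right)} \left(-13\right) = - 5 \left(-2 + \left(-5\right)^{2}\right) \left(-13\right) = - 5 \left(-2 + 25\right) \left(-13\right) = \left(-5\right) 23 \left(-13\right) = \left(-115\right) \left(-13\right) = 1495$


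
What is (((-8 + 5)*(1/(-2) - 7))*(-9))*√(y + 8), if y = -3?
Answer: -405*√5/2 ≈ -452.80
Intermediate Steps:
(((-8 + 5)*(1/(-2) - 7))*(-9))*√(y + 8) = (((-8 + 5)*(1/(-2) - 7))*(-9))*√(-3 + 8) = (-3*(-½ - 7)*(-9))*√5 = (-3*(-15/2)*(-9))*√5 = ((45/2)*(-9))*√5 = -405*√5/2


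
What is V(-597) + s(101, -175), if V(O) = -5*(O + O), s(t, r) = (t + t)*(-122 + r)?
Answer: -54024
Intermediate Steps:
s(t, r) = 2*t*(-122 + r) (s(t, r) = (2*t)*(-122 + r) = 2*t*(-122 + r))
V(O) = -10*O
V(-597) + s(101, -175) = -10*(-597) + 2*101*(-122 - 175) = 5970 + 2*101*(-297) = 5970 - 59994 = -54024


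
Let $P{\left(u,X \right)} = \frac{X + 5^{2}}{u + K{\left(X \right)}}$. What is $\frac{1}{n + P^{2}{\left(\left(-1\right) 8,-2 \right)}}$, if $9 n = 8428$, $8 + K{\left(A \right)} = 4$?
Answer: $\frac{144}{135377} \approx 0.0010637$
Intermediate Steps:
$K{\left(A \right)} = -4$ ($K{\left(A \right)} = -8 + 4 = -4$)
$n = \frac{8428}{9}$ ($n = \frac{1}{9} \cdot 8428 = \frac{8428}{9} \approx 936.44$)
$P{\left(u,X \right)} = \frac{25 + X}{-4 + u}$ ($P{\left(u,X \right)} = \frac{X + 5^{2}}{u - 4} = \frac{X + 25}{-4 + u} = \frac{25 + X}{-4 + u}$)
$\frac{1}{n + P^{2}{\left(\left(-1\right) 8,-2 \right)}} = \frac{1}{\frac{8428}{9} + \left(\frac{25 - 2}{-4 - 8}\right)^{2}} = \frac{1}{\frac{8428}{9} + \left(\frac{1}{-4 - 8} \cdot 23\right)^{2}} = \frac{1}{\frac{8428}{9} + \left(\frac{1}{-12} \cdot 23\right)^{2}} = \frac{1}{\frac{8428}{9} + \left(\left(- \frac{1}{12}\right) 23\right)^{2}} = \frac{1}{\frac{8428}{9} + \left(- \frac{23}{12}\right)^{2}} = \frac{1}{\frac{8428}{9} + \frac{529}{144}} = \frac{1}{\frac{135377}{144}} = \frac{144}{135377}$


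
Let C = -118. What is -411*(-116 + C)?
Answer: 96174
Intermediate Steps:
-411*(-116 + C) = -411*(-116 - 118) = -411*(-234) = 96174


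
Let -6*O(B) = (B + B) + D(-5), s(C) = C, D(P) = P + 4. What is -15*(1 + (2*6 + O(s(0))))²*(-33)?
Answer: 343255/4 ≈ 85814.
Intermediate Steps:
D(P) = 4 + P
O(B) = ⅙ - B/3 (O(B) = -((B + B) + (4 - 5))/6 = -(2*B - 1)/6 = -(-1 + 2*B)/6 = ⅙ - B/3)
-15*(1 + (2*6 + O(s(0))))²*(-33) = -15*(1 + (2*6 + (⅙ - ⅓*0)))²*(-33) = -15*(1 + (12 + (⅙ + 0)))²*(-33) = -15*(1 + (12 + ⅙))²*(-33) = -15*(1 + 73/6)²*(-33) = -15*(79/6)²*(-33) = -15*6241/36*(-33) = -31205/12*(-33) = 343255/4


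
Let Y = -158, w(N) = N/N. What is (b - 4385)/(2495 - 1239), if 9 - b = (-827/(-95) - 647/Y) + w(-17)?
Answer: -65890901/18852560 ≈ -3.4951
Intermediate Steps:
w(N) = 1
b = -72051/15010 (b = 9 - ((-827/(-95) - 647/(-158)) + 1) = 9 - ((-827*(-1/95) - 647*(-1/158)) + 1) = 9 - ((827/95 + 647/158) + 1) = 9 - (192131/15010 + 1) = 9 - 1*207141/15010 = 9 - 207141/15010 = -72051/15010 ≈ -4.8002)
(b - 4385)/(2495 - 1239) = (-72051/15010 - 4385)/(2495 - 1239) = -65890901/15010/1256 = -65890901/15010*1/1256 = -65890901/18852560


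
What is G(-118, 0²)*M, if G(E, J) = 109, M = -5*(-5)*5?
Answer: 13625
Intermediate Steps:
M = 125 (M = 25*5 = 125)
G(-118, 0²)*M = 109*125 = 13625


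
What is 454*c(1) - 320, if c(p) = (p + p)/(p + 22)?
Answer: -6452/23 ≈ -280.52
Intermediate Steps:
c(p) = 2*p/(22 + p) (c(p) = (2*p)/(22 + p) = 2*p/(22 + p))
454*c(1) - 320 = 454*(2*1/(22 + 1)) - 320 = 454*(2*1/23) - 320 = 454*(2*1*(1/23)) - 320 = 454*(2/23) - 320 = 908/23 - 320 = -6452/23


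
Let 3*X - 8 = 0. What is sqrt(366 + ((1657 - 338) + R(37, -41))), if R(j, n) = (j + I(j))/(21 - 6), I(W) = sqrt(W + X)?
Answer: sqrt(379680 + 5*sqrt(357))/15 ≈ 41.084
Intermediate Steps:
X = 8/3 (X = 8/3 + (1/3)*0 = 8/3 + 0 = 8/3 ≈ 2.6667)
I(W) = sqrt(8/3 + W) (I(W) = sqrt(W + 8/3) = sqrt(8/3 + W))
R(j, n) = j/15 + sqrt(24 + 9*j)/45 (R(j, n) = (j + sqrt(24 + 9*j)/3)/(21 - 6) = (j + sqrt(24 + 9*j)/3)/15 = (j + sqrt(24 + 9*j)/3)*(1/15) = j/15 + sqrt(24 + 9*j)/45)
sqrt(366 + ((1657 - 338) + R(37, -41))) = sqrt(366 + ((1657 - 338) + ((1/15)*37 + sqrt(24 + 9*37)/45))) = sqrt(366 + (1319 + (37/15 + sqrt(24 + 333)/45))) = sqrt(366 + (1319 + (37/15 + sqrt(357)/45))) = sqrt(366 + (19822/15 + sqrt(357)/45)) = sqrt(25312/15 + sqrt(357)/45)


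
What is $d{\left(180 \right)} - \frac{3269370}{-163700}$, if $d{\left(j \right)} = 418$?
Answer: $\frac{7169597}{16370} \approx 437.97$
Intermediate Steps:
$d{\left(180 \right)} - \frac{3269370}{-163700} = 418 - \frac{3269370}{-163700} = 418 - 3269370 \left(- \frac{1}{163700}\right) = 418 - - \frac{326937}{16370} = 418 + \frac{326937}{16370} = \frac{7169597}{16370}$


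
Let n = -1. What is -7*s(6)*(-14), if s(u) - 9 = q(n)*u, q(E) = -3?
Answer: -882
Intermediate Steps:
s(u) = 9 - 3*u
-7*s(6)*(-14) = -7*(9 - 3*6)*(-14) = -7*(9 - 18)*(-14) = -7*(-9)*(-14) = 63*(-14) = -882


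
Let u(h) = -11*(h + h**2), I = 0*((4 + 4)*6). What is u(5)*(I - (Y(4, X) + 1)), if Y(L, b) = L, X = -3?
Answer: 1650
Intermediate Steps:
I = 0 (I = 0*(8*6) = 0*48 = 0)
u(h) = -11*h - 11*h**2
u(5)*(I - (Y(4, X) + 1)) = (-11*5*(1 + 5))*(0 - (4 + 1)) = (-11*5*6)*(0 - 1*5) = -330*(0 - 5) = -330*(-5) = 1650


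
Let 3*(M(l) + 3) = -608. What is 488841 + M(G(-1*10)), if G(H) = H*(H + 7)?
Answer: 1465906/3 ≈ 4.8864e+5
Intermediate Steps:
G(H) = H*(7 + H)
M(l) = -617/3 (M(l) = -3 + (⅓)*(-608) = -3 - 608/3 = -617/3)
488841 + M(G(-1*10)) = 488841 - 617/3 = 1465906/3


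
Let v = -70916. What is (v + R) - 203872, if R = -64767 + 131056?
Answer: -208499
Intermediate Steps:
R = 66289
(v + R) - 203872 = (-70916 + 66289) - 203872 = -4627 - 203872 = -208499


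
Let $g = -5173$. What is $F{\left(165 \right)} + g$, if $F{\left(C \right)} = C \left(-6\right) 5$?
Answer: $-10123$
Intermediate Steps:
$F{\left(C \right)} = - 30 C$ ($F{\left(C \right)} = - 6 C 5 = - 30 C$)
$F{\left(165 \right)} + g = \left(-30\right) 165 - 5173 = -4950 - 5173 = -10123$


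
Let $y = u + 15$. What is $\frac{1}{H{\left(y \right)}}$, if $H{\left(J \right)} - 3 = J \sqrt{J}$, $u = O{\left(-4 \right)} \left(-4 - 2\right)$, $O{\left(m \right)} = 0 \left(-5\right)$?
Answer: $- \frac{1}{1122} + \frac{5 \sqrt{15}}{1122} \approx 0.016368$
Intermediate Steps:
$O{\left(m \right)} = 0$
$u = 0$ ($u = 0 \left(-4 - 2\right) = 0 \left(-6\right) = 0$)
$y = 15$ ($y = 0 + 15 = 15$)
$H{\left(J \right)} = 3 + J^{\frac{3}{2}}$ ($H{\left(J \right)} = 3 + J \sqrt{J} = 3 + J^{\frac{3}{2}}$)
$\frac{1}{H{\left(y \right)}} = \frac{1}{3 + 15^{\frac{3}{2}}} = \frac{1}{3 + 15 \sqrt{15}}$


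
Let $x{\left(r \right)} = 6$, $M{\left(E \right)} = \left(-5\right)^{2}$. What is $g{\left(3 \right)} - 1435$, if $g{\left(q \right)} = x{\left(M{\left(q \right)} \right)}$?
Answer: $-1429$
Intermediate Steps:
$M{\left(E \right)} = 25$
$g{\left(q \right)} = 6$
$g{\left(3 \right)} - 1435 = 6 - 1435 = -1429$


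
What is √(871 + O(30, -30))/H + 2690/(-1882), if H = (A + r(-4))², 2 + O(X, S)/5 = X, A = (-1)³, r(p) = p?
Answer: -1345/941 + √1011/25 ≈ -0.15748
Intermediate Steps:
A = -1
O(X, S) = -10 + 5*X
H = 25 (H = (-1 - 4)² = (-5)² = 25)
√(871 + O(30, -30))/H + 2690/(-1882) = √(871 + (-10 + 5*30))/25 + 2690/(-1882) = √(871 + (-10 + 150))*(1/25) + 2690*(-1/1882) = √(871 + 140)*(1/25) - 1345/941 = √1011*(1/25) - 1345/941 = √1011/25 - 1345/941 = -1345/941 + √1011/25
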